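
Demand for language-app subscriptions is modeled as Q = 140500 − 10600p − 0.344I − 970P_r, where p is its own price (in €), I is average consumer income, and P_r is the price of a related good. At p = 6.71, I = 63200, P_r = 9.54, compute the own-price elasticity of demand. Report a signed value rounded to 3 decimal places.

At the given values, Q = 140500 − 10600(6.71) − 0.344(63200) − 970(9.54) = 38379.4.
∂Q/∂p = −10600.
E = (-10600) × (6.71/38379.4) = -1.85323…

-1.853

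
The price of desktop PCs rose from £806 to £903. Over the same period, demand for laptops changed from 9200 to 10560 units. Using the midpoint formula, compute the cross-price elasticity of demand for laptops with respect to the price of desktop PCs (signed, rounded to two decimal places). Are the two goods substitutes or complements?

%ΔQ_{laptops} = (10560 − 9200)/avg = 1360/9880 = 0.137651…
%ΔP_{desktop PCs} = (903 − 806)/avg = 97/854.5 = 0.113516…
E_cross = (1360/9880) / (97/854.5) = 1.2126…
E_cross > 0 ⇒ the goods are substitutes.

1.21; substitutes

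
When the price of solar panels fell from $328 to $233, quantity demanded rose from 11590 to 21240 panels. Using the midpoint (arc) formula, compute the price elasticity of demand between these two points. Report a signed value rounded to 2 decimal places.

%ΔQ = (21240 − 11590) / [(11590 + 21240)/2] = 9650/16415 = 0.587876…
%ΔP = (233 − 328) / [(328 + 233)/2] = -95/280.5 = -0.338680…
Arc Ed = %ΔQ / %ΔP = (9650/16415) / (-95/280.5) = -1.7357…

-1.74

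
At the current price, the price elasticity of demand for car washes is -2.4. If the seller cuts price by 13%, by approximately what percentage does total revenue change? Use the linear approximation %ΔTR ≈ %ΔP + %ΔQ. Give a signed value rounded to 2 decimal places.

+18.20%

%ΔQ ≈ Ed × %ΔP = (-2.4) × (-13%) = +31.2000%
%ΔTR ≈ %ΔP + %ΔQ = (-13%) + (+31.2000%) = +18.2000%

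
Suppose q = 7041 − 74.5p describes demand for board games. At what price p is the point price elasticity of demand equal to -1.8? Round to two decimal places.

60.76

Ed = −74.5p/(7041 − 74.5p). Set this equal to -1.8:
74.5p = 1.8·(7041 − 74.5p) ⇒ 74.5p(1 + 1.8) = 1.8·7041
p = 1.8·7041 / (74.5·2.8) = 60.7564…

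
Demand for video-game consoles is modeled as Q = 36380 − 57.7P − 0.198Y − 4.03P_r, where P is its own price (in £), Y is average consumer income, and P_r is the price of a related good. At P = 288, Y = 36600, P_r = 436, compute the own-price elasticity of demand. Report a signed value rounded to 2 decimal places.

-1.54

At the given values, Q = 36380 − 57.7(288) − 0.198(36600) − 4.03(436) = 10758.52.
∂Q/∂P = −57.7.
E = (-57.7) × (288/10758.52) = -1.5445…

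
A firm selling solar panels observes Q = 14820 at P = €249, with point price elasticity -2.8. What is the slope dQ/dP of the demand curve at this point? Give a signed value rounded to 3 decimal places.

-166.651

Ed = (dQ/dP)·(P/Q) ⇒ dQ/dP = Ed·Q/P = (-2.8)·14820/249 = -166.65060…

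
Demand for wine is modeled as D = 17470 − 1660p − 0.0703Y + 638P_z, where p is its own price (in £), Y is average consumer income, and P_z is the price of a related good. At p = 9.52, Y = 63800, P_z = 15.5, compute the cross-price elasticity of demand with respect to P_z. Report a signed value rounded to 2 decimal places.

1.40

At the given values, D = 17470 − 1660(9.52) − 0.0703(63800) + 638(15.5) = 7070.66.
∂D/∂P_z = 638.
E = (638) × (15.5/7070.66) = 1.3985…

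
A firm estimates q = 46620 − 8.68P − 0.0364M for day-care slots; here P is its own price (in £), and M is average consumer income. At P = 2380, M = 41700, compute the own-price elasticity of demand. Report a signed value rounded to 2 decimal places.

At the given values, q = 46620 − 8.68(2380) − 0.0364(41700) = 24443.72.
∂q/∂P = −8.68.
E = (-8.68) × (2380/24443.72) = -0.8451…

-0.85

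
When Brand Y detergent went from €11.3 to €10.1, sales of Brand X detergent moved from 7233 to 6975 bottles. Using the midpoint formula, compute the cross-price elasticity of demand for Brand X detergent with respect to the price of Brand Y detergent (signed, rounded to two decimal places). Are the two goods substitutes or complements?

0.32; substitutes

%ΔQ_{Brand X detergent} = (6975 − 7233)/avg = -258/7104 = -0.036317…
%ΔP_{Brand Y detergent} = (10.1 − 11.3)/avg = -1.2/10.7 = -0.112149…
E_cross = (-258/7104) / (-1.2/10.7) = 0.3238…
E_cross > 0 ⇒ the goods are substitutes.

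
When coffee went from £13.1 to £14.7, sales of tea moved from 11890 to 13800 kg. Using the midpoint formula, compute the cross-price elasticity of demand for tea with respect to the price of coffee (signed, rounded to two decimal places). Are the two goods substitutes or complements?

1.29; substitutes

%ΔQ_{tea} = (13800 − 11890)/avg = 1910/12845 = 0.148695…
%ΔP_{coffee} = (14.7 − 13.1)/avg = 1.6/13.9 = 0.115107…
E_cross = (1910/12845) / (1.6/13.9) = 1.2917…
E_cross > 0 ⇒ the goods are substitutes.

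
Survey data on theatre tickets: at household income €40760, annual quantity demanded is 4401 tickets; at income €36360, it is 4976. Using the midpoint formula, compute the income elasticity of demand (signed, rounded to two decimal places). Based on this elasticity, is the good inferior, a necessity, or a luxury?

%ΔQ = (4976 − 4401)/[( 4401 + 4976)/2] = 575/4688.5 = 0.122640…
%ΔIncome = (36360 − 40760)/[( 40760 + 36360)/2] = -4400/38560 = -0.114107…
E_income = (575/4688.5) / (-4400/38560) = -1.0747…
E_income < 0 ⇒ inferior good.

-1.07; inferior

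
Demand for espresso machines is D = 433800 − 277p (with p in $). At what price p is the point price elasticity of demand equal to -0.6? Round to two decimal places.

Ed = −277p/(433800 − 277p). Set this equal to -0.6:
277p = 0.6·(433800 − 277p) ⇒ 277p(1 + 0.6) = 0.6·433800
p = 0.6·433800 / (277·1.6) = 587.2743…

587.27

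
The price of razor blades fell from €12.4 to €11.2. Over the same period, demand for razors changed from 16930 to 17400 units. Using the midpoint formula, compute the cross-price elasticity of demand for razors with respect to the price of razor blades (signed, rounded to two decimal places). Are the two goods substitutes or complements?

%ΔQ_{razors} = (17400 − 16930)/avg = 470/17165 = 0.027381…
%ΔP_{razor blades} = (11.2 − 12.4)/avg = -1.2/11.8 = -0.101694…
E_cross = (470/17165) / (-1.2/11.8) = -0.2692…
E_cross < 0 ⇒ the goods are complements.

-0.27; complements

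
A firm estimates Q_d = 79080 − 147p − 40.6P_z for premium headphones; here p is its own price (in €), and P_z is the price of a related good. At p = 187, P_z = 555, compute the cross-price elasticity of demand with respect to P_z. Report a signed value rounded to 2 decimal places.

-0.78

At the given values, Q_d = 79080 − 147(187) − 40.6(555) = 29058.
∂Q_d/∂P_z = -40.6.
E = (-40.6) × (555/29058) = -0.7754…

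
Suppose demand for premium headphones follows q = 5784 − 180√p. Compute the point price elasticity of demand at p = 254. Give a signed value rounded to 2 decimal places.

-0.49

dq/dp = −180/(2√p) = -5.6471. At p = 254, q = 2915.27.
Ed = (dq/dp)·(p/q) = (-5.6471) × (254/2915.27) = -0.4920…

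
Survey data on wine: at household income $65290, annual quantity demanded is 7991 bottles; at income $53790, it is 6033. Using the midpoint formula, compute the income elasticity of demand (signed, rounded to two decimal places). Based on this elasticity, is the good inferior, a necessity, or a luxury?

%ΔQ = (6033 − 7991)/[( 7991 + 6033)/2] = -1958/7012 = -0.279235…
%ΔIncome = (53790 − 65290)/[( 65290 + 53790)/2] = -11500/59540 = -0.193147…
E_income = (-1958/7012) / (-11500/59540) = 1.4457…
E_income > 1 ⇒ normal good, luxury.

1.45; luxury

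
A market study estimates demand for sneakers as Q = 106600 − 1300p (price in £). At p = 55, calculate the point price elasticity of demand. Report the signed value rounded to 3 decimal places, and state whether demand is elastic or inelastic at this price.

-2.037; elastic

dQ/dp = −1300. At p = 55, Q = 106600 − 1300(55) = 35100.
Ed = (dQ/dp)·(p/Q) = −1300 × (55/35100) = -2.03703…
|Ed| = 2.037 > 1, so demand is elastic.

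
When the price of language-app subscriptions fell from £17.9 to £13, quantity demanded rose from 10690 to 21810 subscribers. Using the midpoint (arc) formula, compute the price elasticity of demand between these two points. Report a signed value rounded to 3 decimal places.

-2.158

%ΔQ = (21810 − 10690) / [(10690 + 21810)/2] = 11120/16250 = 0.684307…
%ΔP = (13 − 17.9) / [(17.9 + 13)/2] = -4.9/15.45 = -0.317152…
Arc Ed = %ΔQ / %ΔP = (11120/16250) / (-4.9/15.45) = -2.15766…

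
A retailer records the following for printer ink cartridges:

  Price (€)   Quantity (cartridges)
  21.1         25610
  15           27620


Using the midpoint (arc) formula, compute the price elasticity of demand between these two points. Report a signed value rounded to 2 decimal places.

-0.22

%ΔQ = (27620 − 25610) / [(25610 + 27620)/2] = 2010/26615 = 0.075521…
%ΔP = (15 − 21.1) / [(21.1 + 15)/2] = -6.1/18.05 = -0.337950…
Arc Ed = %ΔQ / %ΔP = (2010/26615) / (-6.1/18.05) = -0.2234…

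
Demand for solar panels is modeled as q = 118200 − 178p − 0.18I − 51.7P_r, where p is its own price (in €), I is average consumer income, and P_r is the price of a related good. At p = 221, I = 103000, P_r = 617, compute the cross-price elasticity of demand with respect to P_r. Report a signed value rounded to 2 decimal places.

-1.12

At the given values, q = 118200 − 178(221) − 0.18(103000) − 51.7(617) = 28423.1.
∂q/∂P_r = -51.7.
E = (-51.7) × (617/28423.1) = -1.1222…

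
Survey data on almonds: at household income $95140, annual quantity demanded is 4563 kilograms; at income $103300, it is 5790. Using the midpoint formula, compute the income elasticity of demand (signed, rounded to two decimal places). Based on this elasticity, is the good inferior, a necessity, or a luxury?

%ΔQ = (5790 − 4563)/[( 4563 + 5790)/2] = 1227/5176.5 = 0.237032…
%ΔIncome = (103300 − 95140)/[( 95140 + 103300)/2] = 8160/99220 = 0.082241…
E_income = (1227/5176.5) / (8160/99220) = 2.8821…
E_income > 1 ⇒ normal good, luxury.

2.88; luxury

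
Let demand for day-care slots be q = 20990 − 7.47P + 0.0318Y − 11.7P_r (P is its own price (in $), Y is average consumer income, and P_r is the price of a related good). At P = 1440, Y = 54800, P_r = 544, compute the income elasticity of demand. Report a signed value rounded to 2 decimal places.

At the given values, q = 20990 − 7.47(1440) + 0.0318(54800) − 11.7(544) = 5611.04.
∂q/∂Y = 0.0318.
E = (0.0318) × (54800/5611.04) = 0.3105…

0.31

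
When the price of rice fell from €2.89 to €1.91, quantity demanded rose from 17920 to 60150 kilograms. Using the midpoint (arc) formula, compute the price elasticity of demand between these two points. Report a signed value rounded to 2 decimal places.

%ΔQ = (60150 − 17920) / [(17920 + 60150)/2] = 42230/39035 = 1.081849…
%ΔP = (1.91 − 2.89) / [(2.89 + 1.91)/2] = -0.98/2.4 = -0.408333…
Arc Ed = %ΔQ / %ΔP = (42230/39035) / (-0.98/2.4) = -2.6494…

-2.65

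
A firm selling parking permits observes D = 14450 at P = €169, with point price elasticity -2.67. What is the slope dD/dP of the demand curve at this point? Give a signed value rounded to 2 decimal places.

Ed = (dD/dP)·(P/D) ⇒ dD/dP = Ed·D/P = (-2.67)·14450/169 = -228.2928…

-228.29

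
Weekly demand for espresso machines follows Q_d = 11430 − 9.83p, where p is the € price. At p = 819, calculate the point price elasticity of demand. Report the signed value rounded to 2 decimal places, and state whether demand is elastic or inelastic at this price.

dQ_d/dp = −9.83. At p = 819, Q_d = 11430 − 9.83(819) = 3379.23.
Ed = (dQ_d/dp)·(p/Q_d) = −9.83 × (819/3379.23) = -2.3824…
|Ed| = 2.38 > 1, so demand is elastic.

-2.38; elastic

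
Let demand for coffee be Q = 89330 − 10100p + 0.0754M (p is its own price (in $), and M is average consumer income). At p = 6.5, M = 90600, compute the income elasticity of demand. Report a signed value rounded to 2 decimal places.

At the given values, Q = 89330 − 10100(6.5) + 0.0754(90600) = 30511.24.
∂Q/∂M = 0.0754.
E = (0.0754) × (90600/30511.24) = 0.2238…

0.22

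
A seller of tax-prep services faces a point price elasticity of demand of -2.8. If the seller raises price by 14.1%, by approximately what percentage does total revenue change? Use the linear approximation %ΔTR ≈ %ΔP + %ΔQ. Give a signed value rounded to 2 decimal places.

-25.38%

%ΔQ ≈ Ed × %ΔP = (-2.8) × (+14.1%) = -39.4800%
%ΔTR ≈ %ΔP + %ΔQ = (+14.1%) + (-39.4800%) = -25.3800%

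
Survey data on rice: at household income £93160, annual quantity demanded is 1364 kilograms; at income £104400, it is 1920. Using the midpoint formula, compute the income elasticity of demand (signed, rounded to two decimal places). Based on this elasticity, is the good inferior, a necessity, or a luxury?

%ΔQ = (1920 − 1364)/[( 1364 + 1920)/2] = 556/1642 = 0.338611…
%ΔIncome = (104400 − 93160)/[( 93160 + 104400)/2] = 11240/98780 = 0.113788…
E_income = (556/1642) / (11240/98780) = 2.9758…
E_income > 1 ⇒ normal good, luxury.

2.98; luxury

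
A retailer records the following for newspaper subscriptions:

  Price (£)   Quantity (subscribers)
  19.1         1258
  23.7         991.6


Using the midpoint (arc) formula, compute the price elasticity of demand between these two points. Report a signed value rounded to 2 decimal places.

-1.10

%ΔQ = (991.6 − 1258) / [(1258 + 991.6)/2] = -266.4/1124.8 = -0.236842…
%ΔP = (23.7 − 19.1) / [(19.1 + 23.7)/2] = 4.6/21.4 = 0.214953…
Arc Ed = %ΔQ / %ΔP = (-266.4/1124.8) / (4.6/21.4) = -1.1018…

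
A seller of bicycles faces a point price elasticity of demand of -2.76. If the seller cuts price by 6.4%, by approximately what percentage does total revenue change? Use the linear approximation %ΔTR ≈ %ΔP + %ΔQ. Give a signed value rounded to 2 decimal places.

%ΔQ ≈ Ed × %ΔP = (-2.76) × (-6.4%) = +17.6640%
%ΔTR ≈ %ΔP + %ΔQ = (-6.4%) + (+17.6640%) = +11.2640%

+11.26%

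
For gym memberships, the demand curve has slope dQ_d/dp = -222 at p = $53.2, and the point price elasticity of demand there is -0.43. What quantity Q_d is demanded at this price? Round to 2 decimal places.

Ed = (dQ_d/dp)·(p/Q_d) ⇒ Q_d = (dQ_d/dp)·p/Ed = (-222)·53.2/(-0.43) = 27466.0465…

27466.05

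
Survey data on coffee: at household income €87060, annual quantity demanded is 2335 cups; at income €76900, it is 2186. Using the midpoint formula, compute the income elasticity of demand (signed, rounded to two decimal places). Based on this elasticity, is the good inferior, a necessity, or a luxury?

0.53; necessity

%ΔQ = (2186 − 2335)/[( 2335 + 2186)/2] = -149/2260.5 = -0.065914…
%ΔIncome = (76900 − 87060)/[( 87060 + 76900)/2] = -10160/81980 = -0.123932…
E_income = (-149/2260.5) / (-10160/81980) = 0.5318…
0 < E_income < 1 ⇒ normal good, necessity.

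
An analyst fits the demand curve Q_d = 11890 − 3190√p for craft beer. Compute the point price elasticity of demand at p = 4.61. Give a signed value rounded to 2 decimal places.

-0.68

dQ_d/dp = −3190/(2√p) = -742.866. At p = 4.61, Q_d = 5040.78.
Ed = (dQ_d/dp)·(p/Q_d) = (-742.866) × (4.61/5040.78) = -0.6793…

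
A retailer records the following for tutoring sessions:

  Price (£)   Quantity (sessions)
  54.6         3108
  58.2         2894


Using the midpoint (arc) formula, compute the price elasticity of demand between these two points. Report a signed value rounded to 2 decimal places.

%ΔQ = (2894 − 3108) / [(3108 + 2894)/2] = -214/3001 = -0.071309…
%ΔP = (58.2 − 54.6) / [(54.6 + 58.2)/2] = 3.6/56.4 = 0.063829…
Arc Ed = %ΔQ / %ΔP = (-214/3001) / (3.6/56.4) = -1.1171…

-1.12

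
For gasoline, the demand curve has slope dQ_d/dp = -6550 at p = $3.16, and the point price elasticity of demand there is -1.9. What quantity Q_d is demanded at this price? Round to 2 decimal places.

10893.68

Ed = (dQ_d/dp)·(p/Q_d) ⇒ Q_d = (dQ_d/dp)·p/Ed = (-6550)·3.16/(-1.9) = 10893.6842…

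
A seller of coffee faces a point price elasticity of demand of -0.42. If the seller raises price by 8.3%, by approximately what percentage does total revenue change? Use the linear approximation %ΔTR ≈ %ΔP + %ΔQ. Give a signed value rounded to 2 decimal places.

+4.81%

%ΔQ ≈ Ed × %ΔP = (-0.42) × (+8.3%) = -3.4860%
%ΔTR ≈ %ΔP + %ΔQ = (+8.3%) + (-3.4860%) = +4.8140%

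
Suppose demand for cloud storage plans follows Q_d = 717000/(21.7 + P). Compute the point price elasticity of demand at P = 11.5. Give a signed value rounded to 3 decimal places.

dQ_d/dP = −717000/(21.7 + P)² = -650.494. At P = 11.5, Q_d = 21596.4.
Ed = (dQ_d/dP)·(P/Q_d) = (-650.494) × (11.5/21596.4) = -0.34638…

-0.346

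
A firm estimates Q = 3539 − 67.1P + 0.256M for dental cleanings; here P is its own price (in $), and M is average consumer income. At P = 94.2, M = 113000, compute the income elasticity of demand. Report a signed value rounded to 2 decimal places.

At the given values, Q = 3539 − 67.1(94.2) + 0.256(113000) = 26146.18.
∂Q/∂M = 0.256.
E = (0.256) × (113000/26146.18) = 1.1063…

1.11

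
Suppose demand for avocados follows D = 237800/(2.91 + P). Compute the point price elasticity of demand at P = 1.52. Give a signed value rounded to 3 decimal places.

dD/dP = −237800/(2.91 + P)² = -12117.3. At P = 1.52, D = 53679.5.
Ed = (dD/dP)·(P/D) = (-12117.3) × (1.52/53679.5) = -0.34311…

-0.343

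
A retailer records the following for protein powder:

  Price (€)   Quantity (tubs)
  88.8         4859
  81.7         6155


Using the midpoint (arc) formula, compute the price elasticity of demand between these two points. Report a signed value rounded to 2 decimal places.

%ΔQ = (6155 − 4859) / [(4859 + 6155)/2] = 1296/5507 = 0.235336…
%ΔP = (81.7 − 88.8) / [(88.8 + 81.7)/2] = -7.1/85.25 = -0.083284…
Arc Ed = %ΔQ / %ΔP = (1296/5507) / (-7.1/85.25) = -2.8256…

-2.83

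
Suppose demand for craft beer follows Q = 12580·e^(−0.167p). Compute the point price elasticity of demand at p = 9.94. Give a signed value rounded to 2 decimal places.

dQ/dp = −0.167·Q = -399.463. At p = 9.94, Q = 2392.
Ed = (dQ/dp)·(p/Q) = (-399.463) × (9.94/2392) = -1.6599…

-1.66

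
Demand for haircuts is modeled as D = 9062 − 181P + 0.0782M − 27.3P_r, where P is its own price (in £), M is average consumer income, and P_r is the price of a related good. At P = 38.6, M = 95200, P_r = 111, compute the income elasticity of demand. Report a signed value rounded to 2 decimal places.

1.15

At the given values, D = 9062 − 181(38.6) + 0.0782(95200) − 27.3(111) = 6489.74.
∂D/∂M = 0.0782.
E = (0.0782) × (95200/6489.74) = 1.1471…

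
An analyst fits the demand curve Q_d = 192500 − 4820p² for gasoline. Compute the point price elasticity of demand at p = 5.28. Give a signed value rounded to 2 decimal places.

-4.62

dQ_d/dp = −2·4820·p = -50899.2. At p = 5.28, Q_d = 58126.112.
Ed = (dQ_d/dp)·(p/Q_d) = (-50899.2) × (5.28/58126.112) = -4.6235…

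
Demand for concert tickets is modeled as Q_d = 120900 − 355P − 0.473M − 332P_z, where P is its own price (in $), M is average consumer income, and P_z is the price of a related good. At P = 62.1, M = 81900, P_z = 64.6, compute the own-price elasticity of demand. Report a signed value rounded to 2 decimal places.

-0.57

At the given values, Q_d = 120900 − 355(62.1) − 0.473(81900) − 332(64.6) = 38668.6.
∂Q_d/∂P = −355.
E = (-355) × (62.1/38668.6) = -0.5701…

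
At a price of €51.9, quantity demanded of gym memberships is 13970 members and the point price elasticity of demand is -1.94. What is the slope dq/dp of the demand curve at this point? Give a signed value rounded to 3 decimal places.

Ed = (dq/dp)·(p/q) ⇒ dq/dp = Ed·q/p = (-1.94)·13970/51.9 = -522.19267…

-522.193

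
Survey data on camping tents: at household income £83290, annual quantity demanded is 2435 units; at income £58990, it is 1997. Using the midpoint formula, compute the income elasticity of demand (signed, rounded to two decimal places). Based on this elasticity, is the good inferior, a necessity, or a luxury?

%ΔQ = (1997 − 2435)/[( 2435 + 1997)/2] = -438/2216 = -0.197653…
%ΔIncome = (58990 − 83290)/[( 83290 + 58990)/2] = -24300/71140 = -0.341579…
E_income = (-438/2216) / (-24300/71140) = 0.5786…
0 < E_income < 1 ⇒ normal good, necessity.

0.58; necessity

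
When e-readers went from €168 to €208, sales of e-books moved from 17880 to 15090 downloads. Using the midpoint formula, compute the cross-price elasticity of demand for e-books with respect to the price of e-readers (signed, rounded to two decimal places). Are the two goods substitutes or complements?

%ΔQ_{e-books} = (15090 − 17880)/avg = -2790/16485 = -0.169244…
%ΔP_{e-readers} = (208 − 168)/avg = 40/188 = 0.212765…
E_cross = (-2790/16485) / (40/188) = -0.7954…
E_cross < 0 ⇒ the goods are complements.

-0.80; complements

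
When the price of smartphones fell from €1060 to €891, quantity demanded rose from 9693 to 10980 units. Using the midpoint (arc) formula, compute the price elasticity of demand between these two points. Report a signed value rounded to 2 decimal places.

-0.72

%ΔQ = (10980 − 9693) / [(9693 + 10980)/2] = 1287/10336.5 = 0.124510…
%ΔP = (891 − 1060) / [(1060 + 891)/2] = -169/975.5 = -0.173244…
Arc Ed = %ΔQ / %ΔP = (1287/10336.5) / (-169/975.5) = -0.7186…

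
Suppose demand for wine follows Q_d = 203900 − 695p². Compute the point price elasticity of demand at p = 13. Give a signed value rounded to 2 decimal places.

-2.72

dQ_d/dp = −2·695·p = -18070. At p = 13, Q_d = 86445.
Ed = (dQ_d/dp)·(p/Q_d) = (-18070) × (13/86445) = -2.7174…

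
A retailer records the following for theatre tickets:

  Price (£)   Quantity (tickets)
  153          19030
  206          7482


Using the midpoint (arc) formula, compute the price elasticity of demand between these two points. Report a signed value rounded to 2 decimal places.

-2.95

%ΔQ = (7482 − 19030) / [(19030 + 7482)/2] = -11548/13256 = -0.871152…
%ΔP = (206 − 153) / [(153 + 206)/2] = 53/179.5 = 0.295264…
Arc Ed = %ΔQ / %ΔP = (-11548/13256) / (53/179.5) = -2.9504…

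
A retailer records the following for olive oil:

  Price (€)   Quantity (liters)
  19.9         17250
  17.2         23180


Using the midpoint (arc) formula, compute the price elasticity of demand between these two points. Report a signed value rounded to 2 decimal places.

%ΔQ = (23180 − 17250) / [(17250 + 23180)/2] = 5930/20215 = 0.293346…
%ΔP = (17.2 − 19.9) / [(19.9 + 17.2)/2] = -2.7/18.55 = -0.145552…
Arc Ed = %ΔQ / %ΔP = (5930/20215) / (-2.7/18.55) = -2.0153…

-2.02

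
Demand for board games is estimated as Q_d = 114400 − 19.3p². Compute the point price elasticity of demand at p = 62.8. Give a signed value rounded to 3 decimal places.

-3.976

dQ_d/dp = −2·19.3·p = -2424.08. At p = 62.8, Q_d = 38283.888.
Ed = (dQ_d/dp)·(p/Q_d) = (-2424.08) × (62.8/38283.888) = -3.97640…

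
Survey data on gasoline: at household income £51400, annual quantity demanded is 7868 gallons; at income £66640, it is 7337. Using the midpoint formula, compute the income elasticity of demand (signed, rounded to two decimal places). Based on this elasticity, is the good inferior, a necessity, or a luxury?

%ΔQ = (7337 − 7868)/[( 7868 + 7337)/2] = -531/7602.5 = -0.069845…
%ΔIncome = (66640 − 51400)/[( 51400 + 66640)/2] = 15240/59020 = 0.258217…
E_income = (-531/7602.5) / (15240/59020) = -0.2704…
E_income < 0 ⇒ inferior good.

-0.27; inferior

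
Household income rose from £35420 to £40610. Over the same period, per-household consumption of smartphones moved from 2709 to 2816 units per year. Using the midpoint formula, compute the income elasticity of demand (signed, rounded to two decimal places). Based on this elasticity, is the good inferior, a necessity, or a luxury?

%ΔQ = (2816 − 2709)/[( 2709 + 2816)/2] = 107/2762.5 = 0.038733…
%ΔIncome = (40610 − 35420)/[( 35420 + 40610)/2] = 5190/38015 = 0.136525…
E_income = (107/2762.5) / (5190/38015) = 0.2837…
0 < E_income < 1 ⇒ normal good, necessity.

0.28; necessity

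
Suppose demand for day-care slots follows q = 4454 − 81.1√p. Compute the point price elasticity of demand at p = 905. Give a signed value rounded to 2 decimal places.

-0.61

dq/dp = −81.1/(2√p) = -1.34793. At p = 905, q = 2014.25.
Ed = (dq/dp)·(p/q) = (-1.34793) × (905/2014.25) = -0.6056…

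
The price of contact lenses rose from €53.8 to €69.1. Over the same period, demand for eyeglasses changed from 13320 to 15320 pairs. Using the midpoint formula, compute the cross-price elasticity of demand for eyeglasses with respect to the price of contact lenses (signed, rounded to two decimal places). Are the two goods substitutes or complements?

0.56; substitutes

%ΔQ_{eyeglasses} = (15320 − 13320)/avg = 2000/14320 = 0.139664…
%ΔP_{contact lenses} = (69.1 − 53.8)/avg = 15.3/61.45 = 0.248982…
E_cross = (2000/14320) / (15.3/61.45) = 0.5609…
E_cross > 0 ⇒ the goods are substitutes.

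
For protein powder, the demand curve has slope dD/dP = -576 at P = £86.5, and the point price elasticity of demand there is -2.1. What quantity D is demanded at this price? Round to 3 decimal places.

Ed = (dD/dP)·(P/D) ⇒ D = (dD/dP)·P/Ed = (-576)·86.5/(-2.1) = 23725.71428…

23725.714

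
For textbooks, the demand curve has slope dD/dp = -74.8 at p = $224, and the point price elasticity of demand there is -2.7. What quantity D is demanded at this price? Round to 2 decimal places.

6205.63

Ed = (dD/dp)·(p/D) ⇒ D = (dD/dp)·p/Ed = (-74.8)·224/(-2.7) = 6205.6296…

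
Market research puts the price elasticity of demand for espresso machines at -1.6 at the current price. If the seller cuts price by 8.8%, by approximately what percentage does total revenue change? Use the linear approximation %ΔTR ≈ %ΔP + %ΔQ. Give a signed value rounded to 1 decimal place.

%ΔQ ≈ Ed × %ΔP = (-1.6) × (-8.8%) = +14.0800%
%ΔTR ≈ %ΔP + %ΔQ = (-8.8%) + (+14.0800%) = +5.2800%

+5.3%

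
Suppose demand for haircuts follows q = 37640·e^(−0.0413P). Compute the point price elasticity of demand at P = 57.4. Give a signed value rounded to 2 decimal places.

dq/dP = −0.0413·q = -145.229. At P = 57.4, q = 3516.43.
Ed = (dq/dP)·(P/q) = (-145.229) × (57.4/3516.43) = -2.3706…

-2.37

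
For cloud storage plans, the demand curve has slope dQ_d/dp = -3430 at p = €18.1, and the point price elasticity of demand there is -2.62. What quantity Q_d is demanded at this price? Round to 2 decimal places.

Ed = (dQ_d/dp)·(p/Q_d) ⇒ Q_d = (dQ_d/dp)·p/Ed = (-3430)·18.1/(-2.62) = 23695.8015…

23695.80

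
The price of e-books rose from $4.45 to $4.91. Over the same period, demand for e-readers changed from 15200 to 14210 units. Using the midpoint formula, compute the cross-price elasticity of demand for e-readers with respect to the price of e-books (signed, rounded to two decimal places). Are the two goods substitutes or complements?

%ΔQ_{e-readers} = (14210 − 15200)/avg = -990/14705 = -0.067324…
%ΔP_{e-books} = (4.91 − 4.45)/avg = 0.46/4.68 = 0.098290…
E_cross = (-990/14705) / (0.46/4.68) = -0.6849…
E_cross < 0 ⇒ the goods are complements.

-0.68; complements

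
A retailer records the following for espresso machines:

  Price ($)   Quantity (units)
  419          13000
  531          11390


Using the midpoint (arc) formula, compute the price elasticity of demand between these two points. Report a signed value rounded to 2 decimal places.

%ΔQ = (11390 − 13000) / [(13000 + 11390)/2] = -1610/12195 = -0.132021…
%ΔP = (531 − 419) / [(419 + 531)/2] = 112/475 = 0.235789…
Arc Ed = %ΔQ / %ΔP = (-1610/12195) / (112/475) = -0.5599…

-0.56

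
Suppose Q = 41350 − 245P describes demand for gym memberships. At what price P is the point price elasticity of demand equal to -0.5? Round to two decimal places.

Ed = −245P/(41350 − 245P). Set this equal to -0.5:
245P = 0.5·(41350 − 245P) ⇒ 245P(1 + 0.5) = 0.5·41350
P = 0.5·41350 / (245·1.5) = 56.2585…

56.26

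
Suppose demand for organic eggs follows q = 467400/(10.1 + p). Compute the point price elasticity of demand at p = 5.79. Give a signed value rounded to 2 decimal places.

dq/dp = −467400/(10.1 + p)² = -1851.15. At p = 5.79, q = 29414.7.
Ed = (dq/dp)·(p/q) = (-1851.15) × (5.79/29414.7) = -0.3643…

-0.36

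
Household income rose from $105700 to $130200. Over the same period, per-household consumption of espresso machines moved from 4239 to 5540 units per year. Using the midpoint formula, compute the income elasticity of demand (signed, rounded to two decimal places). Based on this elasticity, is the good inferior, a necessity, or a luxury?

1.28; luxury

%ΔQ = (5540 − 4239)/[( 4239 + 5540)/2] = 1301/4889.5 = 0.266080…
%ΔIncome = (130200 − 105700)/[( 105700 + 130200)/2] = 24500/117950 = 0.207715…
E_income = (1301/4889.5) / (24500/117950) = 1.2809…
E_income > 1 ⇒ normal good, luxury.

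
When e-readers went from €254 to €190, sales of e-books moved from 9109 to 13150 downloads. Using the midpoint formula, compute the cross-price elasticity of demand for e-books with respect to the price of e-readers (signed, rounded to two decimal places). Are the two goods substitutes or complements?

-1.26; complements

%ΔQ_{e-books} = (13150 − 9109)/avg = 4041/11129.5 = 0.363089…
%ΔP_{e-readers} = (190 − 254)/avg = -64/222 = -0.288288…
E_cross = (4041/11129.5) / (-64/222) = -1.2594…
E_cross < 0 ⇒ the goods are complements.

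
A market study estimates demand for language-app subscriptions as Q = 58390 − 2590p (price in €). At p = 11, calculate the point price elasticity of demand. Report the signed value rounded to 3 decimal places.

-0.953

dQ/dp = −2590. At p = 11, Q = 58390 − 2590(11) = 29900.
Ed = (dQ/dp)·(p/Q) = −2590 × (11/29900) = -0.95284…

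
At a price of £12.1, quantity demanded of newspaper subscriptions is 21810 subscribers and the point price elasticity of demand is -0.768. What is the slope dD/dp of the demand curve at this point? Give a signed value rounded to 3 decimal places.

-1384.304

Ed = (dD/dp)·(p/D) ⇒ dD/dp = Ed·D/p = (-0.768)·21810/12.1 = -1384.30413…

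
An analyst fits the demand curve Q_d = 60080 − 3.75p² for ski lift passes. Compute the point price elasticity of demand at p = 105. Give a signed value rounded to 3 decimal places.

-4.413

dQ_d/dp = −2·3.75·p = -787.5. At p = 105, Q_d = 18736.25.
Ed = (dQ_d/dp)·(p/Q_d) = (-787.5) × (105/18736.25) = -4.41323…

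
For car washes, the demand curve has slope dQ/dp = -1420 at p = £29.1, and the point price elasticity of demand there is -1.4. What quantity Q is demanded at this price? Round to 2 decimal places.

29515.71

Ed = (dQ/dp)·(p/Q) ⇒ Q = (dQ/dp)·p/Ed = (-1420)·29.1/(-1.4) = 29515.7142…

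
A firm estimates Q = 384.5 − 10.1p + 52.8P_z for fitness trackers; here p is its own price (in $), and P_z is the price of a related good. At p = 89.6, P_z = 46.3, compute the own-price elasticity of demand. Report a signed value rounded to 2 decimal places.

-0.47

At the given values, Q = 384.5 − 10.1(89.6) + 52.8(46.3) = 1924.18.
∂Q/∂p = −10.1.
E = (-10.1) × (89.6/1924.18) = -0.4703…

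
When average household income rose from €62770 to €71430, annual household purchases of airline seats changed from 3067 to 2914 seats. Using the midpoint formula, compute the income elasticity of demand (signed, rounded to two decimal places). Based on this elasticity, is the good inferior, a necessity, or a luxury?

%ΔQ = (2914 − 3067)/[( 3067 + 2914)/2] = -153/2990.5 = -0.051162…
%ΔIncome = (71430 − 62770)/[( 62770 + 71430)/2] = 8660/67100 = 0.129061…
E_income = (-153/2990.5) / (8660/67100) = -0.3964…
E_income < 0 ⇒ inferior good.

-0.40; inferior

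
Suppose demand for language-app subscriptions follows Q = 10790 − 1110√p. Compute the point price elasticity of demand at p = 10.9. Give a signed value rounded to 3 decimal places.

-0.257

dQ/dp = −1110/(2√p) = -168.105. At p = 10.9, Q = 7125.32.
Ed = (dQ/dp)·(p/Q) = (-168.105) × (10.9/7125.32) = -0.25715…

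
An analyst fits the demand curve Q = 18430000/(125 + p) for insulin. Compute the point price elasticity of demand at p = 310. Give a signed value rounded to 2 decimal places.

-0.71

dQ/dp = −18430000/(125 + p)² = -97.3973. At p = 310, Q = 42367.8.
Ed = (dQ/dp)·(p/Q) = (-97.3973) × (310/42367.8) = -0.7126…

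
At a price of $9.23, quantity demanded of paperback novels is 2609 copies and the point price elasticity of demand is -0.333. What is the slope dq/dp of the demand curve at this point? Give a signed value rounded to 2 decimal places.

-94.13

Ed = (dq/dp)·(p/q) ⇒ dq/dp = Ed·q/p = (-0.333)·2609/9.23 = -94.1275…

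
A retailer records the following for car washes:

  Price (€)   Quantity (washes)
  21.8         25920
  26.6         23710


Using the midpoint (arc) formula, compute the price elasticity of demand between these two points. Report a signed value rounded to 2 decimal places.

%ΔQ = (23710 − 25920) / [(25920 + 23710)/2] = -2210/24815 = -0.089059…
%ΔP = (26.6 − 21.8) / [(21.8 + 26.6)/2] = 4.8/24.2 = 0.198347…
Arc Ed = %ΔQ / %ΔP = (-2210/24815) / (4.8/24.2) = -0.4490…

-0.45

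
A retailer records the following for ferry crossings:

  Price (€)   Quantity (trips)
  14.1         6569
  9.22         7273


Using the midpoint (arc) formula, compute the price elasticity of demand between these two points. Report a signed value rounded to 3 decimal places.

-0.243

%ΔQ = (7273 − 6569) / [(6569 + 7273)/2] = 704/6921 = 0.101719…
%ΔP = (9.22 − 14.1) / [(14.1 + 9.22)/2] = -4.88/11.66 = -0.418524…
Arc Ed = %ΔQ / %ΔP = (704/6921) / (-4.88/11.66) = -0.24304…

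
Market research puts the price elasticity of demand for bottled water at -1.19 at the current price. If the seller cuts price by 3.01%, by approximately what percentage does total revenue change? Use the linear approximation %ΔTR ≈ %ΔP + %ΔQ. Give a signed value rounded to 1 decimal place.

+0.6%

%ΔQ ≈ Ed × %ΔP = (-1.19) × (-3.01%) = +3.5819%
%ΔTR ≈ %ΔP + %ΔQ = (-3.01%) + (+3.5819%) = +0.5719%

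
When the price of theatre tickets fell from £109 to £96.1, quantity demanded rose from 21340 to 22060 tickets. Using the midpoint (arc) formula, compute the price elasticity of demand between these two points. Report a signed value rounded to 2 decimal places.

-0.26

%ΔQ = (22060 − 21340) / [(21340 + 22060)/2] = 720/21700 = 0.033179…
%ΔP = (96.1 − 109) / [(109 + 96.1)/2] = -12.9/102.55 = -0.125792…
Arc Ed = %ΔQ / %ΔP = (720/21700) / (-12.9/102.55) = -0.2637…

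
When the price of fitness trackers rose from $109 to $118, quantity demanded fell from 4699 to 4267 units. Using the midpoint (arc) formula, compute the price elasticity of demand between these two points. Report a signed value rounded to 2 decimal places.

%ΔQ = (4267 − 4699) / [(4699 + 4267)/2] = -432/4483 = -0.096364…
%ΔP = (118 − 109) / [(109 + 118)/2] = 9/113.5 = 0.079295…
Arc Ed = %ΔQ / %ΔP = (-432/4483) / (9/113.5) = -1.2152…

-1.22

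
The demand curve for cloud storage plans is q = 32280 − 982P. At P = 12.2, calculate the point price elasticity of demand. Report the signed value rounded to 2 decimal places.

-0.59

dq/dP = −982. At P = 12.2, q = 32280 − 982(12.2) = 20299.6.
Ed = (dq/dP)·(P/q) = −982 × (12.2/20299.6) = -0.5901…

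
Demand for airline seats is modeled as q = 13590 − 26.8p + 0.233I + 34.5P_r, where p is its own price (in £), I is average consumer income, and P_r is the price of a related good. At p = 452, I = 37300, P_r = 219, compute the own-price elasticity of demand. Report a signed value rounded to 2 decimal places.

At the given values, q = 13590 − 26.8(452) + 0.233(37300) + 34.5(219) = 17722.8.
∂q/∂p = −26.8.
E = (-26.8) × (452/17722.8) = -0.6835…

-0.68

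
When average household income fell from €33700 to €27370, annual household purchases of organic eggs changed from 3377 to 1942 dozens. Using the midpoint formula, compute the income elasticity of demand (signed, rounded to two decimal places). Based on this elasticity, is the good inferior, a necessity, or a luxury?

%ΔQ = (1942 − 3377)/[( 3377 + 1942)/2] = -1435/2659.5 = -0.539575…
%ΔIncome = (27370 − 33700)/[( 33700 + 27370)/2] = -6330/30535 = -0.207303…
E_income = (-1435/2659.5) / (-6330/30535) = 2.6028…
E_income > 1 ⇒ normal good, luxury.

2.60; luxury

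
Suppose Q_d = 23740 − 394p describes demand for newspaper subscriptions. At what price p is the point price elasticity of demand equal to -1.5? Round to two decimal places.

36.15

Ed = −394p/(23740 − 394p). Set this equal to -1.5:
394p = 1.5·(23740 − 394p) ⇒ 394p(1 + 1.5) = 1.5·23740
p = 1.5·23740 / (394·2.5) = 36.1522…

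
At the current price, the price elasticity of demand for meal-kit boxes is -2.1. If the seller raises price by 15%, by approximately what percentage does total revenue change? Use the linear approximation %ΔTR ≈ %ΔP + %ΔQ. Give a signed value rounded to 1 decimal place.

%ΔQ ≈ Ed × %ΔP = (-2.1) × (+15%) = -31.5000%
%ΔTR ≈ %ΔP + %ΔQ = (+15%) + (-31.5000%) = -16.5000%

-16.5%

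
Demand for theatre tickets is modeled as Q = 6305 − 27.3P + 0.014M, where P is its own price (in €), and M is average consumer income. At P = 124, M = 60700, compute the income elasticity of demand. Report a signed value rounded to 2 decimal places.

At the given values, Q = 6305 − 27.3(124) + 0.014(60700) = 3769.6.
∂Q/∂M = 0.014.
E = (0.014) × (60700/3769.6) = 0.2254…

0.23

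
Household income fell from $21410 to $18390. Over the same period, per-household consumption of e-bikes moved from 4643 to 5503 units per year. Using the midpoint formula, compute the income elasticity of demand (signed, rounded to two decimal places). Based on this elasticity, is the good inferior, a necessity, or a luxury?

-1.12; inferior

%ΔQ = (5503 − 4643)/[( 4643 + 5503)/2] = 860/5073 = 0.169524…
%ΔIncome = (18390 − 21410)/[( 21410 + 18390)/2] = -3020/19900 = -0.151758…
E_income = (860/5073) / (-3020/19900) = -1.1170…
E_income < 0 ⇒ inferior good.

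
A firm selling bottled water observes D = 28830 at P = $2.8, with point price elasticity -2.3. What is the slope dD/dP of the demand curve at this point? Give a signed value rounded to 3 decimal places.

Ed = (dD/dP)·(P/D) ⇒ dD/dP = Ed·D/P = (-2.3)·28830/2.8 = -23681.78571…

-23681.786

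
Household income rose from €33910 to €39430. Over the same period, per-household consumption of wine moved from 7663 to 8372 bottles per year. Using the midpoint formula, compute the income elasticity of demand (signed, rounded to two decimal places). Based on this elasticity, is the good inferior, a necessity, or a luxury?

0.59; necessity

%ΔQ = (8372 − 7663)/[( 7663 + 8372)/2] = 709/8017.5 = 0.088431…
%ΔIncome = (39430 − 33910)/[( 33910 + 39430)/2] = 5520/36670 = 0.150531…
E_income = (709/8017.5) / (5520/36670) = 0.5874…
0 < E_income < 1 ⇒ normal good, necessity.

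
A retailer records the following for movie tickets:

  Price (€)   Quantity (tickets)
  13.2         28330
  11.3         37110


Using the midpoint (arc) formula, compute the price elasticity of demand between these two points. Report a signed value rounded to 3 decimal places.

%ΔQ = (37110 − 28330) / [(28330 + 37110)/2] = 8780/32720 = 0.268337…
%ΔP = (11.3 − 13.2) / [(13.2 + 11.3)/2] = -1.9/12.25 = -0.155102…
Arc Ed = %ΔQ / %ΔP = (8780/32720) / (-1.9/12.25) = -1.73007…

-1.730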